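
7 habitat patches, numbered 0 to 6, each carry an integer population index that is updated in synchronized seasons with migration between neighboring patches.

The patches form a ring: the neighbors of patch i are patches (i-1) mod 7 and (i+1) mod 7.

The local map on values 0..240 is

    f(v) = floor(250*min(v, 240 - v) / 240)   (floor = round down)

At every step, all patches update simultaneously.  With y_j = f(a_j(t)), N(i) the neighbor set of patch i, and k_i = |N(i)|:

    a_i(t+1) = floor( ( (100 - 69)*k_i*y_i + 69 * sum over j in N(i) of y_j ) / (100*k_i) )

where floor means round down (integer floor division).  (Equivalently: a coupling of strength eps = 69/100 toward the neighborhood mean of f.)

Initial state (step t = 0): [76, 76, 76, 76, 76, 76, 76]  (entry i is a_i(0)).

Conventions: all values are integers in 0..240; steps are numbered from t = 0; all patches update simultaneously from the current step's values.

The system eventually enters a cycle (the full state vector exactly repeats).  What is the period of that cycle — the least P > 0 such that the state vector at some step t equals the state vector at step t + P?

Answer: 2
Key observation: The state at step 13, [121, 121, 121, 121, 121, 121, 121], reappears at step 15 — and no state repeats earlier — so the cycle the system enters has period 2.

Derivation:
t=0: [76, 76, 76, 76, 76, 76, 76]
t=1: [79, 79, 79, 79, 79, 79, 79]
t=2: [82, 82, 82, 82, 82, 82, 82]
t=3: [85, 85, 85, 85, 85, 85, 85]
t=4: [88, 88, 88, 88, 88, 88, 88]
t=5: [91, 91, 91, 91, 91, 91, 91]
t=6: [94, 94, 94, 94, 94, 94, 94]
t=7: [97, 97, 97, 97, 97, 97, 97]
t=8: [101, 101, 101, 101, 101, 101, 101]
t=9: [105, 105, 105, 105, 105, 105, 105]
t=10: [109, 109, 109, 109, 109, 109, 109]
t=11: [113, 113, 113, 113, 113, 113, 113]
t=12: [117, 117, 117, 117, 117, 117, 117]
t=13: [121, 121, 121, 121, 121, 121, 121]
t=14: [123, 123, 123, 123, 123, 123, 123]
t=15: [121, 121, 121, 121, 121, 121, 121]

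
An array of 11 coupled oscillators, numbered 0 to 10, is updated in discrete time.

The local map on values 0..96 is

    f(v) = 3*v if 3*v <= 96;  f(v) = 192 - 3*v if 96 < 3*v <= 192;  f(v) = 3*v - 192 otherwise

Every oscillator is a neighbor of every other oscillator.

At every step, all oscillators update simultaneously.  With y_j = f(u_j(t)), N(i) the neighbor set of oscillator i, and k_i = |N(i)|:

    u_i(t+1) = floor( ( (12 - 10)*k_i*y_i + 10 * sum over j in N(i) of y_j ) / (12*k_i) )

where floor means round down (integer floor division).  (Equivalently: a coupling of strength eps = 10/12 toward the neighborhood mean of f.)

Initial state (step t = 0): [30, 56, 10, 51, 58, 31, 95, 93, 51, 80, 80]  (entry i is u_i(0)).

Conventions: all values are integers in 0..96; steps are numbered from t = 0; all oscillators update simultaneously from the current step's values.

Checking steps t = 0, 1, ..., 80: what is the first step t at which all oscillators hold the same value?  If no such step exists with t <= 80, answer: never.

Simulating step by step:
t=0: [30, 56, 10, 51, 58, 31, 95, 93, 51, 80, 80]  (not all equal)
t=1: [58, 52, 53, 54, 52, 58, 58, 58, 54, 54, 54]  (not all equal)
t=2: [26, 27, 27, 27, 27, 26, 26, 26, 27, 27, 27]  (not all equal)
t=3: [79, 80, 80, 80, 80, 79, 79, 79, 80, 80, 80]  (not all equal)
t=4: [46, 47, 47, 47, 47, 46, 46, 46, 47, 47, 47]  (not all equal)
t=5: [52, 52, 52, 52, 52, 52, 52, 52, 52, 52, 52]  (all equal)

Answer: 5
Key observation: Synchronization is absorbing here: once all oscillators are equal they stay equal, and step 5 is the first all-equal step.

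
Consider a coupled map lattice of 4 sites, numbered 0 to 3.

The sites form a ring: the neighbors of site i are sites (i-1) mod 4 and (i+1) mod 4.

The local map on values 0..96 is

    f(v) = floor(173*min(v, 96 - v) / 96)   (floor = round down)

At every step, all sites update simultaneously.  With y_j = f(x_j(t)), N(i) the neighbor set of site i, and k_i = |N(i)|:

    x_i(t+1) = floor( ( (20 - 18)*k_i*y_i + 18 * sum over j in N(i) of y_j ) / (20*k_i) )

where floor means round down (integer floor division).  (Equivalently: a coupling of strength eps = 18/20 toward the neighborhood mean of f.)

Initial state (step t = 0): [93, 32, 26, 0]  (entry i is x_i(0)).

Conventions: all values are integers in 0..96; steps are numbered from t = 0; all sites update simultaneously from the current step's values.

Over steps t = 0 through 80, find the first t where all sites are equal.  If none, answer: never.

Simulating step by step:
t=0: [93, 32, 26, 0]  (not all equal)
t=1: [26, 28, 30, 22]  (not all equal)
t=2: [44, 50, 45, 48]  (not all equal)
t=3: [83, 80, 83, 80]  (not all equal)
t=4: [27, 23, 27, 23]  (not all equal)
t=5: [41, 47, 41, 47]  (not all equal)
t=6: [82, 74, 82, 74]  (not all equal)
t=7: [37, 26, 37, 26]  (not all equal)
t=8: [48, 64, 48, 64]  (not all equal)
t=9: [59, 83, 59, 83]  (not all equal)
t=10: [27, 61, 27, 61]  (not all equal)
t=11: [61, 49, 61, 49]  (not all equal)
t=12: [81, 65, 81, 65]  (not all equal)
t=13: [52, 29, 52, 29]  (not all equal)
t=14: [54, 76, 54, 76]  (not all equal)
t=15: [39, 71, 39, 71]  (not all equal)
t=16: [47, 67, 47, 67]  (not all equal)
t=17: [55, 80, 55, 80]  (not all equal)
t=18: [32, 68, 32, 68]  (not all equal)
t=19: [50, 56, 50, 56]  (not all equal)
t=20: [73, 81, 73, 81]  (not all equal)
t=21: [28, 39, 28, 39]  (not all equal)
t=22: [68, 52, 68, 52]  (not all equal)
t=23: [76, 52, 76, 52]  (not all equal)
t=24: [74, 40, 74, 40]  (not all equal)
t=25: [68, 42, 68, 42]  (not all equal)
t=26: [72, 52, 72, 52]  (not all equal)
t=27: [75, 46, 75, 46]  (not all equal)
t=28: [77, 41, 77, 41]  (not all equal)
t=29: [69, 37, 69, 37]  (not all equal)
t=30: [64, 49, 64, 49]  (not all equal)
t=31: [81, 59, 81, 59]  (not all equal)
t=32: [62, 30, 62, 30]  (not all equal)
t=33: [54, 60, 54, 60]  (not all equal)
t=34: [65, 73, 65, 73]  (not all equal)
t=35: [42, 53, 42, 53]  (not all equal)
t=36: [76, 75, 76, 75]  (not all equal)
t=37: [36, 36, 36, 36]  (all equal)

Answer: 37
Key observation: Synchronization is absorbing here: once all sites are equal they stay equal, and step 37 is the first all-equal step.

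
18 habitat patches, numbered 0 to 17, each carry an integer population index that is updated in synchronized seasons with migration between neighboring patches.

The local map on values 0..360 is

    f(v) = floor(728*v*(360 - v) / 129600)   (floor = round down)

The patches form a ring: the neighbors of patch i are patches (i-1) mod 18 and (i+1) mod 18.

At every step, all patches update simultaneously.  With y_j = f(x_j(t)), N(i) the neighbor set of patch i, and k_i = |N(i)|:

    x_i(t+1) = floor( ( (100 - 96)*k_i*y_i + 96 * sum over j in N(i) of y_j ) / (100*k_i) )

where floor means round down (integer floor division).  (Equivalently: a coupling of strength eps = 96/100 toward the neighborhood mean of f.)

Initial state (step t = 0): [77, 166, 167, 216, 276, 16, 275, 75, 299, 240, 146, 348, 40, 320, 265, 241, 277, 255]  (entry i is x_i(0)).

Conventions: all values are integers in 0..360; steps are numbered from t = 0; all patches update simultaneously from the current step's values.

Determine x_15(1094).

Simulating step by step:
t=0: [77, 166, 167, 216, 276, 16, 275, 75, 299, 240, 146, 348, 40, 320, 265, 241, 277, 255]
t=1: [163, 152, 177, 156, 103, 126, 77, 116, 138, 139, 95, 119, 47, 104, 117, 136, 154, 126]
t=2: [171, 180, 177, 165, 170, 136, 159, 147, 165, 157, 165, 113, 152, 121, 159, 168, 168, 178]
t=3: [181, 181, 181, 180, 175, 179, 173, 179, 177, 179, 168, 177, 159, 177, 171, 180, 181, 181]
t=4: [181, 181, 181, 181, 181, 181, 181, 181, 181, 181, 181, 180, 180, 180, 181, 181, 181, 181]
t=5: [181, 181, 181, 181, 181, 181, 181, 181, 181, 181, 181, 181, 182, 181, 181, 181, 181, 181]
t=6: [181, 181, 181, 181, 181, 181, 181, 181, 181, 181, 181, 181, 181, 181, 181, 181, 181, 181]
t=7: [181, 181, 181, 181, 181, 181, 181, 181, 181, 181, 181, 181, 181, 181, 181, 181, 181, 181]

Answer: x_15(1094) = 181
Key observation: The state at step 6, [181, 181, 181, 181, 181, 181, 181, 181, 181, 181, 181, 181, 181, 181, 181, 181, 181, 181], reappears at step 7: the system is in a cycle of period 1 from step 6 on.  Therefore the state at step 1094 equals the state at step 6 + ((1094 - 6) mod 1) = 6, which is [181, 181, 181, 181, 181, 181, 181, 181, 181, 181, 181, 181, 181, 181, 181, 181, 181, 181].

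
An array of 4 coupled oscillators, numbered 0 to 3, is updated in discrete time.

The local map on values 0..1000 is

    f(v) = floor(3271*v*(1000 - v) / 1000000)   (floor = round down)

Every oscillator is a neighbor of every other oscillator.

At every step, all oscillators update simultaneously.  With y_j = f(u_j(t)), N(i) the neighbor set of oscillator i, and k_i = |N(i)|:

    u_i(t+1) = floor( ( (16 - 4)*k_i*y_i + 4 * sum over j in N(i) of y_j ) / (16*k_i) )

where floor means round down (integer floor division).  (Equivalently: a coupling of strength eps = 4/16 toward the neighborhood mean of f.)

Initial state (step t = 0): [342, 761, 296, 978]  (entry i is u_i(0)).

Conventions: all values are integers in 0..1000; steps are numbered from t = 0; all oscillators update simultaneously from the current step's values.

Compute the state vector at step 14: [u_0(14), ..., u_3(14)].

Simulating step by step:
t=0: [342, 761, 296, 978]
t=1: [664, 569, 627, 220]
t=2: [724, 772, 747, 612]
t=3: [653, 601, 630, 735]
t=4: [737, 766, 751, 668]
t=5: [635, 603, 620, 696]
t=6: [755, 772, 763, 711]
t=7: [606, 586, 597, 651]
t=8: [778, 787, 782, 753]
t=9: [565, 555, 561, 595]
t=10: [802, 804, 803, 792]
t=11: [520, 517, 518, 532]
t=12: [815, 815, 815, 814]
t=13: [493, 493, 493, 494]
t=14: [817, 817, 817, 817]

Answer: [817, 817, 817, 817]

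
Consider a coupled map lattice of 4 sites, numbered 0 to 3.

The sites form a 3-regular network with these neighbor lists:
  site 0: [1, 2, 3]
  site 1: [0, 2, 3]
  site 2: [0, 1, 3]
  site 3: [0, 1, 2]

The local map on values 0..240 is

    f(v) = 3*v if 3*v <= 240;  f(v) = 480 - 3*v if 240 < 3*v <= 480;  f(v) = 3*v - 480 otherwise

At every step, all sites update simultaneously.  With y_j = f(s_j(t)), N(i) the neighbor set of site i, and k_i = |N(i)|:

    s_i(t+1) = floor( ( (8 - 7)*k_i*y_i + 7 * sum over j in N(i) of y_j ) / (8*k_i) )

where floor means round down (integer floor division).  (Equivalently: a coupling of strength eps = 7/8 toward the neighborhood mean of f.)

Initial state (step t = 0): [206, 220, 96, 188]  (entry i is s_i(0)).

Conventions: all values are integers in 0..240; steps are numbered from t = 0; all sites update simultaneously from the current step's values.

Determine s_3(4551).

Simulating step by step:
t=0: [206, 220, 96, 188]
t=1: [150, 143, 141, 159]
t=2: [36, 32, 31, 40]
t=3: [103, 105, 106, 101]
t=4: [168, 169, 169, 167]
t=5: [24, 24, 24, 25]
t=6: [72, 72, 72, 72]
t=7: [216, 216, 216, 216]
t=8: [168, 168, 168, 168]
t=9: [24, 24, 24, 24]
t=10: [72, 72, 72, 72]

Answer: s_3(4551) = 216
Key observation: The state at step 6, [72, 72, 72, 72], reappears at step 10: the system is in a cycle of period 4 from step 6 on.  Therefore the state at step 4551 equals the state at step 6 + ((4551 - 6) mod 4) = 7, which is [216, 216, 216, 216].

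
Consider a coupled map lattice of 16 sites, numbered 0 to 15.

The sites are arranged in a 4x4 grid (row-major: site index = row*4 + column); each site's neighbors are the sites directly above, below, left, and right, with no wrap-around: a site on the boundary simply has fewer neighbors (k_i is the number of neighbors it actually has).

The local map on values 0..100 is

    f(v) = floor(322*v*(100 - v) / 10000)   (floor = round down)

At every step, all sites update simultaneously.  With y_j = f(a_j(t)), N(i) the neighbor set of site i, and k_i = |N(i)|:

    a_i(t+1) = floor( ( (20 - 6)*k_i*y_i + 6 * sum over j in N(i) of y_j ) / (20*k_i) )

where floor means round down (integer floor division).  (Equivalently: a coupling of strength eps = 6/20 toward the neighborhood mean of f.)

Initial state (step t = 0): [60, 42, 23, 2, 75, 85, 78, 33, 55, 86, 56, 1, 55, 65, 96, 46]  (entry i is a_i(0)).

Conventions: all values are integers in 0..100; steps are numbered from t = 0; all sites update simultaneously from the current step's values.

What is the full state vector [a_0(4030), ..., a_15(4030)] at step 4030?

Answer: [80, 80, 80, 80, 80, 80, 80, 80, 80, 80, 80, 80, 80, 80, 80, 80]
Key observation: The state at step 18, [80, 80, 80, 80, 80, 80, 80, 80, 80, 80, 80, 80, 80, 80, 80, 80], reappears at step 20: the system is in a cycle of period 2 from step 18 on.  Therefore the state at step 4030 equals the state at step 18 + ((4030 - 18) mod 2) = 18, which is [80, 80, 80, 80, 80, 80, 80, 80, 80, 80, 80, 80, 80, 80, 80, 80].

Derivation:
t=0: [60, 42, 23, 2, 75, 85, 78, 33, 55, 86, 56, 1, 55, 65, 96, 46]
t=1: [74, 72, 53, 23, 61, 46, 57, 56, 73, 47, 63, 25, 78, 64, 31, 57]
t=2: [63, 66, 75, 63, 73, 77, 78, 74, 65, 77, 73, 65, 59, 72, 70, 73]
t=3: [72, 69, 62, 70, 64, 58, 56, 63, 70, 59, 63, 69, 74, 64, 65, 65]
t=4: [66, 69, 73, 69, 72, 76, 78, 73, 68, 75, 74, 69, 63, 72, 73, 72]
t=5: [70, 66, 63, 66, 64, 59, 56, 63, 68, 60, 61, 66, 72, 64, 63, 64]
t=6: [68, 72, 74, 72, 73, 76, 78, 74, 70, 76, 75, 72, 66, 73, 74, 73]
t=7: [68, 63, 61, 63, 63, 58, 56, 61, 66, 59, 59, 63, 69, 63, 61, 62]
t=8: [71, 74, 76, 75, 74, 77, 78, 76, 72, 76, 76, 75, 69, 74, 75, 75]
t=9: [64, 60, 58, 59, 61, 57, 55, 58, 63, 58, 58, 59, 66, 61, 59, 60]
t=10: [74, 76, 77, 77, 75, 77, 78, 77, 75, 77, 77, 77, 73, 75, 77, 77]
t=11: [60, 58, 56, 57, 59, 57, 55, 56, 60, 57, 56, 57, 62, 59, 57, 57]
t=12: [77, 78, 78, 78, 77, 78, 78, 78, 76, 77, 78, 78, 75, 77, 78, 78]
t=13: [56, 55, 55, 55, 56, 55, 55, 55, 58, 56, 55, 55, 59, 57, 55, 55]
t=14: [79, 79, 79, 79, 78, 79, 79, 79, 78, 78, 79, 79, 77, 78, 78, 79]
t=15: [53, 53, 53, 53, 54, 53, 53, 53, 55, 54, 53, 53, 56, 55, 54, 53]
t=16: [79, 80, 80, 80, 79, 79, 80, 80, 79, 79, 79, 80, 79, 79, 79, 79]
t=17: [52, 51, 51, 51, 53, 52, 51, 51, 53, 53, 52, 51, 53, 53, 53, 52]
t=18: [80, 80, 80, 80, 80, 80, 80, 80, 80, 80, 80, 80, 80, 80, 80, 80]
t=19: [51, 51, 51, 51, 51, 51, 51, 51, 51, 51, 51, 51, 51, 51, 51, 51]
t=20: [80, 80, 80, 80, 80, 80, 80, 80, 80, 80, 80, 80, 80, 80, 80, 80]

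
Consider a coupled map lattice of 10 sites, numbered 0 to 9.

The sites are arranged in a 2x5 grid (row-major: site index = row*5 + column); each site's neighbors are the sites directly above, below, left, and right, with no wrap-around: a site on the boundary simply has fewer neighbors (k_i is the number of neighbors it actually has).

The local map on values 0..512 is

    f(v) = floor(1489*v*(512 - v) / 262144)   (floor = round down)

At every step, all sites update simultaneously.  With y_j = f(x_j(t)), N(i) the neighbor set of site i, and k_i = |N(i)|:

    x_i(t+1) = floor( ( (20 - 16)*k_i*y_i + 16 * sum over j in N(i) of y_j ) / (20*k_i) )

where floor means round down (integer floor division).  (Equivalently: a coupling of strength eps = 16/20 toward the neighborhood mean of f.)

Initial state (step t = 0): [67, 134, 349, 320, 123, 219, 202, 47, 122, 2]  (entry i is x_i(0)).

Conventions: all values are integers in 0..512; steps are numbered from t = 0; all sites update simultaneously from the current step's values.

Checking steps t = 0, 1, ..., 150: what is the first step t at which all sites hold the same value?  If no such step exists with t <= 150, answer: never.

Answer: 23
Key observation: Synchronization is absorbing here: once all sites are equal they stay equal, and step 23 is the first all-equal step.

Derivation:
t=0: [67, 134, 349, 320, 123, 219, 202, 47, 122, 2]  (not all equal)
t=1: [294, 283, 267, 300, 195, 282, 277, 277, 181, 217]  (not all equal)
t=2: [367, 368, 367, 355, 359, 366, 368, 361, 359, 349]  (not all equal)
t=3: [301, 301, 307, 309, 317, 301, 303, 305, 315, 313]  (not all equal)
t=4: [360, 358, 357, 353, 353, 359, 359, 356, 354, 351]  (not all equal)
t=5: [311, 311, 315, 316, 318, 310, 312, 314, 317, 318]  (not all equal)
t=6: [355, 353, 352, 351, 350, 354, 354, 352, 351, 350]  (not all equal)
t=7: [317, 317, 319, 320, 321, 316, 317, 318, 320, 321]  (not all equal)
t=8: [351, 350, 349, 348, 348, 351, 350, 349, 348, 348]  (not all equal)
t=9: [320, 321, 323, 323, 324, 320, 321, 323, 323, 324]  (not all equal)
t=10: [348, 347, 346, 345, 345, 348, 347, 346, 345, 345]  (not all equal)
t=11: [324, 325, 326, 326, 327, 324, 325, 326, 326, 327]  (not all equal)
t=12: [345, 344, 344, 343, 343, 345, 344, 344, 343, 343]  (not all equal)
t=13: [327, 327, 328, 328, 329, 327, 327, 328, 328, 329]  (not all equal)
t=14: [343, 342, 342, 341, 341, 343, 342, 342, 341, 341]  (not all equal)
t=15: [329, 329, 330, 330, 331, 329, 329, 330, 330, 331]  (not all equal)
t=16: [341, 341, 341, 340, 340, 341, 341, 341, 340, 340]  (not all equal)
t=17: [331, 331, 331, 331, 332, 331, 331, 331, 331, 332]  (not all equal)
t=18: [340, 340, 340, 339, 339, 340, 340, 340, 339, 339]  (not all equal)
t=19: [332, 332, 332, 332, 333, 332, 332, 332, 332, 333]  (not all equal)
t=20: [339, 339, 339, 338, 338, 339, 339, 339, 338, 338]  (not all equal)
t=21: [333, 333, 333, 333, 334, 333, 333, 333, 333, 334]  (not all equal)
t=22: [338, 338, 338, 337, 337, 338, 338, 338, 337, 337]  (not all equal)
t=23: [334, 334, 334, 334, 334, 334, 334, 334, 334, 334]  (all equal)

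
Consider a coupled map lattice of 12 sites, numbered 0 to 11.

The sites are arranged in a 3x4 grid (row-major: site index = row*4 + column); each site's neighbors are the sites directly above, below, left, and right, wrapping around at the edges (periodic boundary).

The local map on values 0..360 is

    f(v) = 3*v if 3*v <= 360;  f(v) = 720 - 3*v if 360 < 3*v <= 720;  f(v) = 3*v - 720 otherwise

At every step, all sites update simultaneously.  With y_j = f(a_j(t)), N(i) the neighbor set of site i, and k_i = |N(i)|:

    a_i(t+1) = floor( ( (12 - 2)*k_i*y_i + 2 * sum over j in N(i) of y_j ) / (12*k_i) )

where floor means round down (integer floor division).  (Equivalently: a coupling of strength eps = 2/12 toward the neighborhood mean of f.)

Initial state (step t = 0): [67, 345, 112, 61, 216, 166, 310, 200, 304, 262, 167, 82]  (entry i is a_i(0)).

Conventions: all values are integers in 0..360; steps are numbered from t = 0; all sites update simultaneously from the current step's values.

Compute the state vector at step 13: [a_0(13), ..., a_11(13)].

Answer: [338, 243, 337, 255, 258, 285, 319, 276, 191, 217, 211, 175]

Derivation:
t=0: [67, 345, 112, 61, 216, 166, 310, 200, 304, 262, 167, 82]
t=1: [199, 296, 318, 190, 90, 212, 212, 129, 184, 94, 218, 234]
t=2: [134, 170, 214, 154, 254, 103, 99, 299, 168, 255, 80, 44]
t=3: [295, 206, 106, 244, 77, 282, 281, 177, 202, 78, 223, 147]
t=4: [156, 120, 277, 49, 217, 133, 131, 184, 132, 211, 82, 247]
t=5: [247, 332, 137, 145, 101, 302, 307, 163, 287, 124, 227, 54]
t=6: [59, 266, 290, 267, 276, 202, 199, 232, 152, 316, 75, 164]
t=7: [169, 92, 146, 91, 114, 117, 123, 42, 250, 218, 217, 214]
t=8: [215, 268, 275, 256, 315, 335, 327, 148, 54, 85, 89, 85]
t=9: [84, 100, 115, 69, 220, 271, 256, 262, 168, 245, 259, 243]
t=10: [242, 279, 313, 200, 76, 95, 63, 68, 194, 40, 64, 30]
t=11: [30, 123, 208, 121, 216, 264, 195, 196, 133, 130, 185, 102]
t=12: [120, 317, 122, 323, 85, 97, 131, 146, 300, 312, 173, 295]
t=13: [338, 243, 337, 255, 258, 285, 319, 276, 191, 217, 211, 175]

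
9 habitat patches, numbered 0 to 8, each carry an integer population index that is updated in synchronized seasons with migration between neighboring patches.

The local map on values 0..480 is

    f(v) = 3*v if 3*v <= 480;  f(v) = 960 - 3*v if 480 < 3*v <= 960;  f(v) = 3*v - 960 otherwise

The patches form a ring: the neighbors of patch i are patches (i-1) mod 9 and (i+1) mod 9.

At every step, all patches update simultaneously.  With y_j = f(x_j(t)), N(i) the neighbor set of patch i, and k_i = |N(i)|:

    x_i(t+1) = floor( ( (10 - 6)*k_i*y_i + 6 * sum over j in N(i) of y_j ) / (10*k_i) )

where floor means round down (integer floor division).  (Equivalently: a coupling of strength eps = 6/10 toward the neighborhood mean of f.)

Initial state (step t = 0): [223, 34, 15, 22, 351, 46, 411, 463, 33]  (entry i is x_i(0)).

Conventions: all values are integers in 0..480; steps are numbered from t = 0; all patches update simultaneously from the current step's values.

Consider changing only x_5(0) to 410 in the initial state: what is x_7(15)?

Answer: x_7(15) = 350
Key observation: This trace re-runs the system from the modified initial state.

Derivation:
t=0: [223, 34, 15, 22, 351, 410, 411, 463, 33]
t=1: [176, 141, 68, 67, 138, 217, 318, 283, 255]
t=2: [358, 360, 268, 265, 318, 249, 128, 104, 240]
t=3: [153, 129, 147, 114, 115, 202, 311, 312, 223]
t=4: [387, 424, 395, 372, 346, 253, 124, 105, 261]
t=5: [227, 252, 230, 153, 138, 215, 303, 290, 225]
t=6: [258, 246, 306, 388, 397, 265, 141, 136, 224]
t=7: [227, 157, 144, 163, 203, 262, 341, 376, 293]
t=8: [277, 401, 455, 423, 333, 193, 127, 110, 166]
t=9: [263, 257, 327, 256, 222, 278, 365, 384, 322]
t=10: [126, 133, 122, 171, 213, 179, 149, 119, 111]
t=11: [370, 382, 400, 384, 389, 399, 412, 376, 353]
t=12: [145, 191, 209, 210, 211, 239, 231, 179, 135]
t=13: [411, 385, 348, 330, 302, 275, 306, 370, 419]
t=14: [256, 185, 101, 53, 71, 82, 102, 161, 245]
t=15: [265, 310, 290, 218, 206, 254, 339, 350, 290]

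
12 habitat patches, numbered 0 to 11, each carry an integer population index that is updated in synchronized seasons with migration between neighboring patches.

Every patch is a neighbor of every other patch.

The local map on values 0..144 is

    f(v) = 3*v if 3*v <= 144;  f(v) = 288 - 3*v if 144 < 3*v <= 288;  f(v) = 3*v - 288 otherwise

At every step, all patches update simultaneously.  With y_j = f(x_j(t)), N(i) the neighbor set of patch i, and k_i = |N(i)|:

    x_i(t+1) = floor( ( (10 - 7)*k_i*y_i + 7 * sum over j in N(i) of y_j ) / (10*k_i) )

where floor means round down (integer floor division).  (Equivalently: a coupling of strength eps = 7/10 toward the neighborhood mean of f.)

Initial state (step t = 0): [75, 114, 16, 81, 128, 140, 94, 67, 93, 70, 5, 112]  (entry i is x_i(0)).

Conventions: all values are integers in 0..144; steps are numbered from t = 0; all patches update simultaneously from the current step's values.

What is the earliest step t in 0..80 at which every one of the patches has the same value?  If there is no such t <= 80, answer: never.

Simulating step by step:
t=0: [75, 114, 16, 81, 128, 140, 94, 67, 93, 70, 5, 112]  (not all equal)
t=1: [58, 56, 54, 53, 66, 74, 44, 63, 45, 61, 46, 54]  (not all equal)
t=2: [114, 116, 117, 118, 109, 103, 119, 111, 119, 112, 120, 117]  (not all equal)
t=3: [55, 56, 57, 58, 51, 47, 58, 53, 58, 53, 59, 57]  (not all equal)
t=4: [122, 121, 120, 120, 125, 126, 120, 123, 120, 123, 119, 120]  (not all equal)
t=5: [77, 76, 75, 75, 79, 79, 75, 77, 75, 77, 74, 75]  (not all equal)
t=6: [58, 59, 60, 60, 57, 57, 60, 58, 60, 58, 61, 60]  (not all equal)
t=7: [111, 111, 110, 110, 112, 112, 110, 111, 110, 111, 109, 110]  (not all equal)
t=8: [44, 44, 43, 43, 44, 44, 43, 44, 43, 44, 42, 43]  (not all equal)
t=9: [130, 130, 129, 129, 130, 130, 129, 130, 129, 130, 129, 129]  (not all equal)
t=10: [100, 100, 100, 100, 100, 100, 100, 100, 100, 100, 100, 100]  (all equal)

Answer: 10
Key observation: Synchronization is absorbing here: once all patches are equal they stay equal, and step 10 is the first all-equal step.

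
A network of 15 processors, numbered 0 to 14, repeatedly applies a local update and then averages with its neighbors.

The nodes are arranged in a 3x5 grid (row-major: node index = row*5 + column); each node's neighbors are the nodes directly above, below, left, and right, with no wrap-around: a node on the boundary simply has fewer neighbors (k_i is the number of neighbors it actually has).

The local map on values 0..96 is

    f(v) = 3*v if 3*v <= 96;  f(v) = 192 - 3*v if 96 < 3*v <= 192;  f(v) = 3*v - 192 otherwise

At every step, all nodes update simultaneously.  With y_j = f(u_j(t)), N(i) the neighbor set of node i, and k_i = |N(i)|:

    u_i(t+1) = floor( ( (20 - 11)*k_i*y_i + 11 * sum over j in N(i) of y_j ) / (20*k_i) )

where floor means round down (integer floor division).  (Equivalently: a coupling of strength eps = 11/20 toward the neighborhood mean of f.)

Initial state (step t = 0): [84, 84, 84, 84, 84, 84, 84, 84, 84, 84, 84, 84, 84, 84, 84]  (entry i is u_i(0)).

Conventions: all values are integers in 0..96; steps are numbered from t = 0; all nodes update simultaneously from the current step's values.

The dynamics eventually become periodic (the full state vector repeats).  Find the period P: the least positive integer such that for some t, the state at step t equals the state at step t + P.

Answer: 4
Key observation: The state at step 0, [84, 84, 84, 84, 84, 84, 84, 84, 84, 84, 84, 84, 84, 84, 84], reappears at step 4 — and no state repeats earlier — so the cycle the system enters has period 4.

Derivation:
t=0: [84, 84, 84, 84, 84, 84, 84, 84, 84, 84, 84, 84, 84, 84, 84]
t=1: [60, 60, 60, 60, 60, 60, 60, 60, 60, 60, 60, 60, 60, 60, 60]
t=2: [12, 12, 12, 12, 12, 12, 12, 12, 12, 12, 12, 12, 12, 12, 12]
t=3: [36, 36, 36, 36, 36, 36, 36, 36, 36, 36, 36, 36, 36, 36, 36]
t=4: [84, 84, 84, 84, 84, 84, 84, 84, 84, 84, 84, 84, 84, 84, 84]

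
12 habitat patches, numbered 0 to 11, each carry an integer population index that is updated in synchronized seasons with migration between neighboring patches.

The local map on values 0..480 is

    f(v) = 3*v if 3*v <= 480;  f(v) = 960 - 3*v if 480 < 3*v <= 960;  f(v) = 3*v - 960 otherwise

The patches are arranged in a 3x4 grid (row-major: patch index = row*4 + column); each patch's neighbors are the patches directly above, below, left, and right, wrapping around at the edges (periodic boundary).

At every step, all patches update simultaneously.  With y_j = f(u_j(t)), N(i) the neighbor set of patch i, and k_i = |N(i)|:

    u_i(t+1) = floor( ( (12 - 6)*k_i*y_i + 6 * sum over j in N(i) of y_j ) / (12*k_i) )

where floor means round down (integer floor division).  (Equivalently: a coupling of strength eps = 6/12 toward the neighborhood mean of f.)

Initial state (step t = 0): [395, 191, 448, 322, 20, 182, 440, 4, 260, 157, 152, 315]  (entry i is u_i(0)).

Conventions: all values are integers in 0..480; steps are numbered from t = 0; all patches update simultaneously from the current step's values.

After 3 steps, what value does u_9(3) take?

Simulating step by step:
t=0: [395, 191, 448, 322, 20, 182, 440, 4, 260, 157, 152, 315]
t=1: [191, 380, 343, 82, 133, 366, 338, 61, 186, 415, 381, 89]
t=2: [346, 199, 117, 236, 338, 183, 98, 212, 368, 255, 175, 260]
t=3: [140, 310, 343, 242, 146, 318, 337, 259, 135, 266, 345, 234]

Answer: u_9(3) = 266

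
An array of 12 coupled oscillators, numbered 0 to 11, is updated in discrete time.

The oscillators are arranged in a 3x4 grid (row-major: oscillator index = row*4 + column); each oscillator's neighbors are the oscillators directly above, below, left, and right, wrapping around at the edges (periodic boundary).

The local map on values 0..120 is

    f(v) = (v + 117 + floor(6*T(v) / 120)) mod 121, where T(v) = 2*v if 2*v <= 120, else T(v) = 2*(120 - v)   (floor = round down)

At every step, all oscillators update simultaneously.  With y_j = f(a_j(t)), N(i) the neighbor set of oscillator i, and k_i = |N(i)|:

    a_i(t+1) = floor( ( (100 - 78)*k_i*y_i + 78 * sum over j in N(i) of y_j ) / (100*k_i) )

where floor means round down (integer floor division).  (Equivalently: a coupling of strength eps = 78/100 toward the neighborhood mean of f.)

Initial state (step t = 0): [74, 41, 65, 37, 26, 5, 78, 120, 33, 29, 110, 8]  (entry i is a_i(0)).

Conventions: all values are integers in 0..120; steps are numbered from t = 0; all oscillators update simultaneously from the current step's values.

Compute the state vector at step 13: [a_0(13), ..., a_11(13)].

Simulating step by step:
t=0: [74, 41, 65, 37, 26, 5, 78, 120, 33, 29, 110, 8]
t=1: [42, 41, 65, 58, 48, 33, 73, 53, 32, 41, 57, 57]
t=2: [44, 44, 59, 55, 41, 46, 57, 58, 43, 40, 59, 52]
t=3: [45, 46, 55, 54, 46, 45, 56, 53, 44, 46, 54, 54]
t=4: [47, 47, 53, 53, 46, 47, 53, 53, 47, 47, 53, 52]
t=5: [48, 48, 52, 52, 48, 48, 52, 52, 47, 48, 52, 52]
t=6: [48, 48, 52, 52, 48, 48, 52, 52, 48, 48, 52, 51]
t=7: [48, 48, 52, 51, 48, 48, 52, 51, 48, 48, 51, 51]
t=8: [48, 48, 51, 51, 48, 48, 51, 51, 48, 48, 51, 51]
t=9: [48, 48, 51, 51, 48, 48, 51, 51, 48, 48, 51, 51]
t=10: [48, 48, 51, 51, 48, 48, 51, 51, 48, 48, 51, 51]
t=11: [48, 48, 51, 51, 48, 48, 51, 51, 48, 48, 51, 51]
t=12: [48, 48, 51, 51, 48, 48, 51, 51, 48, 48, 51, 51]
t=13: [48, 48, 51, 51, 48, 48, 51, 51, 48, 48, 51, 51]

Answer: [48, 48, 51, 51, 48, 48, 51, 51, 48, 48, 51, 51]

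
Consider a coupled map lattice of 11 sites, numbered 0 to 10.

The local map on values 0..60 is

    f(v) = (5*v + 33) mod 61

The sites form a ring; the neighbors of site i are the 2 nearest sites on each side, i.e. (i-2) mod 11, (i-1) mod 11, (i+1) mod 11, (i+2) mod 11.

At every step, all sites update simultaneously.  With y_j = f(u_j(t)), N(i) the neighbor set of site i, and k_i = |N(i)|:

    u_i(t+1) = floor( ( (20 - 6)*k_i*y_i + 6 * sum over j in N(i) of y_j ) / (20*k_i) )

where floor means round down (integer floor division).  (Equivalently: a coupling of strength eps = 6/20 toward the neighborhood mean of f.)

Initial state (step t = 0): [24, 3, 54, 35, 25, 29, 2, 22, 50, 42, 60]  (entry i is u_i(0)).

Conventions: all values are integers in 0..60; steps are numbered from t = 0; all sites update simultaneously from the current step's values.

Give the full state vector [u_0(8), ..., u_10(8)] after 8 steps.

Simulating step by step:
t=0: [24, 3, 54, 35, 25, 29, 2, 22, 50, 42, 60]
t=1: [36, 44, 51, 32, 38, 48, 41, 29, 38, 50, 32]
t=2: [28, 13, 37, 16, 38, 32, 50, 51, 40, 37, 15]
t=3: [47, 39, 38, 45, 38, 20, 38, 40, 47, 38, 45]
t=4: [27, 38, 37, 20, 35, 18, 37, 43, 27, 36, 19]
t=5: [40, 35, 33, 15, 23, 6, 30, 11, 37, 28, 16]
t=6: [45, 29, 21, 38, 23, 8, 6, 25, 34, 48, 48]
t=7: [19, 46, 21, 36, 23, 16, 8, 29, 21, 27, 29]
t=8: [14, 21, 17, 29, 26, 45, 19, 48, 23, 42, 45]

Answer: [14, 21, 17, 29, 26, 45, 19, 48, 23, 42, 45]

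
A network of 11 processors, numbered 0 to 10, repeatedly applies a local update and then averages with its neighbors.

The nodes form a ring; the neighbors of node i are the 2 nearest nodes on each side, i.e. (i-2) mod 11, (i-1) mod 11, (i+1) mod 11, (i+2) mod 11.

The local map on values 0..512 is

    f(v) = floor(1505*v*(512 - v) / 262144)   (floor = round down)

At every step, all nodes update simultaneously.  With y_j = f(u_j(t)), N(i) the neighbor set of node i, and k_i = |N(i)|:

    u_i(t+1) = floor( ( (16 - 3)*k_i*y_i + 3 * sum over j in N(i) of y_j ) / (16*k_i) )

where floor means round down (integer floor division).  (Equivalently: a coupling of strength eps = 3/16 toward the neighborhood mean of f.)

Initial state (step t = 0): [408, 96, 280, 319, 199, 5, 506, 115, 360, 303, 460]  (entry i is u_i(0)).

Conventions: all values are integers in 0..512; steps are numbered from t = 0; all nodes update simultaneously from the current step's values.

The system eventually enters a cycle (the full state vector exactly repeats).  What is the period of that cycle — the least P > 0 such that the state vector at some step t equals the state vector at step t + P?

Answer: 2
Key observation: The state at step 19, [335, 335, 335, 336, 336, 336, 335, 335, 335, 335, 335], reappears at step 21 — and no state repeats earlier — so the cycle the system enters has period 2.

Derivation:
t=0: [408, 96, 280, 319, 199, 5, 506, 115, 360, 303, 460]
t=1: [249, 237, 357, 332, 325, 57, 58, 246, 291, 339, 165]
t=2: [368, 367, 325, 334, 327, 177, 180, 351, 355, 340, 334]
t=3: [309, 310, 343, 339, 346, 339, 341, 325, 322, 332, 336]
t=4: [356, 355, 334, 336, 330, 336, 335, 346, 349, 344, 341]
t=5: [320, 321, 338, 338, 343, 338, 338, 329, 327, 330, 332]
t=6: [350, 349, 338, 337, 332, 337, 337, 344, 346, 344, 344]
t=7: [326, 327, 336, 337, 342, 337, 337, 331, 329, 330, 330]
t=8: [347, 346, 339, 338, 333, 338, 338, 342, 344, 344, 344]
t=9: [328, 329, 335, 336, 341, 337, 336, 333, 331, 330, 330]
t=10: [345, 344, 340, 339, 334, 338, 339, 341, 342, 343, 344]
t=11: [330, 331, 334, 336, 340, 336, 336, 334, 333, 332, 331]
t=12: [343, 342, 340, 339, 335, 338, 339, 340, 341, 342, 343]
t=13: [332, 333, 335, 336, 339, 336, 336, 335, 334, 333, 332]
t=14: [342, 341, 340, 339, 336, 338, 339, 340, 341, 341, 342]
t=15: [333, 334, 335, 336, 338, 336, 336, 335, 334, 333, 333]
t=16: [341, 340, 339, 339, 337, 338, 339, 340, 340, 341, 341]
t=17: [334, 335, 335, 336, 337, 336, 336, 335, 334, 334, 334]
t=18: [340, 340, 339, 339, 338, 339, 339, 340, 340, 340, 340]
t=19: [335, 335, 335, 336, 336, 336, 335, 335, 335, 335, 335]
t=20: [340, 339, 339, 339, 339, 339, 339, 339, 340, 340, 340]
t=21: [335, 335, 335, 336, 336, 336, 335, 335, 335, 335, 335]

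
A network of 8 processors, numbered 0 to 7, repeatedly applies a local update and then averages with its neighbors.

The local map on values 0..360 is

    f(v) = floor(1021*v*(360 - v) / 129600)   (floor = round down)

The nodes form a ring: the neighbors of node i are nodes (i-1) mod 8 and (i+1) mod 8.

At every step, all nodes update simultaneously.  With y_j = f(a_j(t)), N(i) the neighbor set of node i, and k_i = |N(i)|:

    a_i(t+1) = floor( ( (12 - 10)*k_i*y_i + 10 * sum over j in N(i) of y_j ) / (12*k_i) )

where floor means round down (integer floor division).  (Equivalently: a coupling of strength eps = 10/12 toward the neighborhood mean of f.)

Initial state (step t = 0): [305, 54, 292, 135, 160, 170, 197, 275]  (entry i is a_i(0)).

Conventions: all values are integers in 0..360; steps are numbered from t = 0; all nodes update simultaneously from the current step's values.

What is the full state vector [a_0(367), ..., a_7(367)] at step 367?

Answer: [233, 233, 233, 233, 233, 233, 233, 233]
Key observation: The state at step 14, [233, 233, 233, 233, 233, 233, 233, 233], reappears at step 15: the system is in a cycle of period 1 from step 14 on.  Therefore the state at step 367 equals the state at step 14 + ((367 - 14) mod 1) = 14, which is [233, 233, 233, 233, 233, 233, 233, 233].

Derivation:
t=0: [305, 54, 292, 135, 160, 170, 197, 275]
t=1: [152, 141, 179, 209, 247, 252, 224, 190]
t=2: [248, 250, 247, 238, 229, 226, 234, 245]
t=3: [218, 218, 221, 227, 233, 234, 229, 224]
t=4: [241, 242, 240, 237, 234, 234, 235, 239]
t=5: [225, 225, 226, 229, 230, 231, 229, 227]
t=6: [238, 238, 237, 236, 235, 235, 235, 237]
t=7: [228, 228, 229, 230, 230, 231, 230, 229]
t=8: [236, 236, 236, 235, 234, 234, 235, 236]
t=9: [230, 230, 230, 231, 231, 231, 231, 230]
t=10: [235, 235, 234, 234, 234, 234, 234, 234]
t=11: [231, 231, 231, 232, 232, 232, 232, 231]
t=12: [234, 234, 233, 233, 233, 233, 233, 233]
t=13: [232, 232, 232, 233, 233, 233, 233, 232]
t=14: [233, 233, 233, 233, 233, 233, 233, 233]
t=15: [233, 233, 233, 233, 233, 233, 233, 233]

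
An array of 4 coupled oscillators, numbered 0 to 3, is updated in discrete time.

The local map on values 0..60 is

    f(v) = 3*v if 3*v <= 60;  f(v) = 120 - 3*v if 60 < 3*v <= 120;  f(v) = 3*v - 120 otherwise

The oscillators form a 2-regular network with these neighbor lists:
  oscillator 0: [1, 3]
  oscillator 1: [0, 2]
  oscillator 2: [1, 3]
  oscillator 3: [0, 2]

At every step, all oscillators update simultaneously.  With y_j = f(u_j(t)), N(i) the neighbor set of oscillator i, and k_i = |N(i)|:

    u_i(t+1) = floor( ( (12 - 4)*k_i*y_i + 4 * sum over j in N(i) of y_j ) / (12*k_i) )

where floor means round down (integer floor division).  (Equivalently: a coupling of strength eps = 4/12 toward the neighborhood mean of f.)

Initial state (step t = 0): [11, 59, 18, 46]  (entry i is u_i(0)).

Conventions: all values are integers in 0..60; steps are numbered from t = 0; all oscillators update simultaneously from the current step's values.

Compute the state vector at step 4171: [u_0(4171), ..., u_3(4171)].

Simulating step by step:
t=0: [11, 59, 18, 46]
t=1: [34, 52, 48, 26]
t=2: [25, 31, 29, 35]
t=3: [37, 31, 29, 23]
t=4: [19, 25, 35, 41]
t=5: [46, 42, 18, 14]
t=6: [20, 16, 44, 40]
t=7: [48, 44, 16, 12]
t=8: [24, 20, 40, 36]
t=9: [44, 48, 12, 16]
t=10: [20, 24, 36, 40]
t=11: [48, 44, 16, 12]

Answer: [48, 44, 16, 12]
Key observation: The state at step 7, [48, 44, 16, 12], reappears at step 11: the system is in a cycle of period 4 from step 7 on.  Therefore the state at step 4171 equals the state at step 7 + ((4171 - 7) mod 4) = 7, which is [48, 44, 16, 12].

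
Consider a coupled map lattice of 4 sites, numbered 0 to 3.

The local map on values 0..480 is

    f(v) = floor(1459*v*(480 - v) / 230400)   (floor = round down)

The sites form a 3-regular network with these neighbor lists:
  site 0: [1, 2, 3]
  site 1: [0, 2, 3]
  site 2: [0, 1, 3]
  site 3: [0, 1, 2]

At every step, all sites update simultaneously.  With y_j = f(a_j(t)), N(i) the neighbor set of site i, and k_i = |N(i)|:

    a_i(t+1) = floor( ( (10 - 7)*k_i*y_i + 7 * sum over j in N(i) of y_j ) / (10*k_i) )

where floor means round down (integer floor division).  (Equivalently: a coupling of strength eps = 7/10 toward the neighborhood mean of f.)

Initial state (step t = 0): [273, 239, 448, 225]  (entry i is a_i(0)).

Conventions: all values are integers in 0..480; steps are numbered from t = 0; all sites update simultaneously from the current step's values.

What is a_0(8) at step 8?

Answer: a_0(8) = 346

Derivation:
t=0: [273, 239, 448, 225]
t=1: [297, 298, 279, 298]
t=2: [346, 346, 346, 346]
t=3: [293, 293, 293, 293]
t=4: [346, 346, 346, 346]
t=5: [293, 293, 293, 293]
t=6: [346, 346, 346, 346]
t=7: [293, 293, 293, 293]
t=8: [346, 346, 346, 346]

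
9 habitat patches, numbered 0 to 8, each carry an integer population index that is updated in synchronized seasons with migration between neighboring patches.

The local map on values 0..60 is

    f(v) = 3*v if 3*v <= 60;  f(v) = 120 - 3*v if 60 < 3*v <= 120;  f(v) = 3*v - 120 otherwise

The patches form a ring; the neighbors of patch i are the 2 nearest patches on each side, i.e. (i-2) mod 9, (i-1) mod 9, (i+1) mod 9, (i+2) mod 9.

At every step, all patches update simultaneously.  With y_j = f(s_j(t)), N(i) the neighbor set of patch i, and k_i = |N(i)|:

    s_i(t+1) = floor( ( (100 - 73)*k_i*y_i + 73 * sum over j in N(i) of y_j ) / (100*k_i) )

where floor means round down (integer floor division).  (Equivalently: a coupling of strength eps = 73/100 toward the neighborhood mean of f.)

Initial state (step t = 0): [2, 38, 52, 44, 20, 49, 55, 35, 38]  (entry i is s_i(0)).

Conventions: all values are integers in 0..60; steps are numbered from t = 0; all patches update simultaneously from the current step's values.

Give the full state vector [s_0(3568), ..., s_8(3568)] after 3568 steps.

Simulating step by step:
t=0: [2, 38, 52, 44, 20, 49, 55, 35, 38]
t=1: [13, 12, 25, 26, 38, 31, 31, 19, 14]
t=2: [43, 40, 34, 32, 27, 31, 31, 40, 40]
t=3: [5, 9, 18, 21, 28, 23, 19, 11, 6]
t=4: [28, 33, 39, 46, 49, 47, 40, 34, 28]
t=5: [23, 22, 19, 18, 14, 17, 18, 21, 23]
t=6: [53, 53, 52, 51, 50, 51, 51, 53, 53]
t=7: [38, 37, 35, 34, 32, 33, 34, 36, 37]
t=8: [9, 11, 14, 17, 19, 18, 16, 13, 10]
t=9: [33, 36, 42, 47, 50, 50, 45, 39, 34]
t=10: [12, 15, 16, 19, 21, 20, 18, 16, 14]
t=11: [43, 45, 48, 53, 55, 55, 52, 48, 44]
t=12: [16, 19, 26, 34, 38, 38, 32, 25, 18]
t=13: [49, 44, 34, 25, 18, 18, 26, 36, 46]
t=14: [18, 22, 30, 37, 43, 42, 36, 28, 21]
t=15: [46, 41, 31, 20, 12, 13, 22, 33, 43]
t=16: [15, 21, 28, 35, 42, 41, 33, 27, 19]
t=17: [46, 43, 32, 22, 15, 15, 24, 33, 44]
t=18: [16, 22, 29, 37, 43, 42, 35, 28, 20]
t=19: [46, 41, 30, 21, 13, 14, 24, 33, 44]
t=20: [16, 22, 29, 36, 42, 41, 33, 27, 19]
t=21: [46, 41, 30, 20, 14, 15, 24, 34, 44]
t=22: [16, 22, 30, 38, 44, 42, 34, 27, 19]
t=23: [45, 40, 30, 20, 14, 15, 25, 34, 44]
t=24: [15, 21, 29, 37, 44, 42, 33, 26, 17]
t=25: [45, 40, 31, 22, 15, 16, 25, 33, 43]
t=26: [14, 19, 28, 36, 43, 43, 34, 27, 17]
t=27: [44, 41, 31, 23, 16, 16, 24, 32, 42]
t=28: [14, 18, 28, 36, 44, 44, 35, 27, 17]
t=29: [44, 40, 31, 24, 16, 17, 24, 32, 41]
t=30: [13, 16, 27, 35, 44, 44, 35, 27, 16]
t=31: [42, 38, 31, 24, 18, 18, 24, 31, 38]
t=32: [13, 17, 28, 38, 46, 46, 38, 28, 17]
t=33: [42, 37, 30, 24, 16, 16, 24, 30, 37]
t=34: [15, 19, 28, 37, 44, 44, 37, 28, 19]
t=35: [46, 42, 32, 23, 15, 15, 23, 32, 42]
t=36: [15, 19, 28, 35, 43, 43, 35, 28, 19]
t=37: [46, 43, 32, 24, 16, 16, 24, 32, 43]
t=38: [16, 20, 28, 36, 43, 43, 36, 28, 20]
t=39: [48, 44, 33, 24, 15, 15, 24, 33, 44]
t=40: [18, 22, 29, 35, 41, 41, 35, 29, 22]
t=41: [46, 43, 31, 21, 12, 12, 21, 31, 43]
t=42: [18, 22, 29, 35, 42, 42, 35, 29, 22]
t=43: [46, 43, 32, 22, 14, 14, 22, 32, 43]
t=44: [16, 21, 28, 35, 43, 43, 35, 28, 21]
t=45: [46, 43, 33, 24, 16, 16, 24, 33, 43]
t=46: [15, 19, 28, 35, 43, 43, 35, 28, 19]

Answer: [16, 20, 28, 36, 43, 43, 36, 28, 20]
Key observation: The state at step 36, [15, 19, 28, 35, 43, 43, 35, 28, 19], reappears at step 46: the system is in a cycle of period 10 from step 36 on.  Therefore the state at step 3568 equals the state at step 36 + ((3568 - 36) mod 10) = 38, which is [16, 20, 28, 36, 43, 43, 36, 28, 20].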